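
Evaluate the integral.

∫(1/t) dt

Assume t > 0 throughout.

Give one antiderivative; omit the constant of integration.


Answer: log(t).


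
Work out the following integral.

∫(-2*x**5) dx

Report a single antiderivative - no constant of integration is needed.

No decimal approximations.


Answer: -x**6/3.


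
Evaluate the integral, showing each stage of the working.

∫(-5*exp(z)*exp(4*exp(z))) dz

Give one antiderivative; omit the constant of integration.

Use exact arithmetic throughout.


Step 1. Substitute u = exp(z), turning ∫(-5*exp(z)*exp(4*exp(z))) dz into ∫(-5*exp(4*u)) du: now ∫(-5*exp(4*u)) du.
Step 2. Evaluate the standard form: now -5*exp(4*u)/4.
Step 3. Substitute back u = exp(z): now -5*exp(4*exp(z))/4.
Answer: -5*exp(4*exp(z))/4.


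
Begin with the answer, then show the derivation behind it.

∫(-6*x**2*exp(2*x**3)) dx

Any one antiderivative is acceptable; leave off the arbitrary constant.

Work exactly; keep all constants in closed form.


The answer is -exp(2*x**3).
Step 1. Substitute u = x**3, turning ∫(-6*x**2*exp(2*x**3)) dx into ∫(-2*exp(2*u)) du: now ∫(-2*exp(2*u)) du.
Step 2. Evaluate the standard form: now -exp(2*u).
Step 3. Substitute back u = x**3: now -exp(2*x**3).
Answer: -exp(2*x**3).


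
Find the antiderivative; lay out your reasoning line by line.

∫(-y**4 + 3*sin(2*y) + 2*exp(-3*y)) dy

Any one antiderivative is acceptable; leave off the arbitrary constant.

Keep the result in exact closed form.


Step 1. Rewrite: now ∫(-y**4) dy + ∫(2*exp(-3*y)) dy + ∫(3*sin(2*y)) dy.
Step 2. Evaluate the standard form: now -y**5/5 + ∫(2*exp(-3*y)) dy + ∫(3*sin(2*y)) dy.
Step 3. Evaluate the standard form: now -y**5/5 + ∫(3*sin(2*y)) dy - 2*exp(-3*y)/3.
Step 4. Evaluate the standard form: now -y**5/5 - 3*cos(2*y)/2 - 2*exp(-3*y)/3.
Answer: -y**5/5 - 3*cos(2*y)/2 - 2*exp(-3*y)/3.


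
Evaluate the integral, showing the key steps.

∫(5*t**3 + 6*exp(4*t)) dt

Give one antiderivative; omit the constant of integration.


Step 1. Rewrite: now ∫(5*t**3) dt + ∫(6*exp(4*t)) dt.
Step 2. Evaluate the standard form: now 5*t**4/4 + ∫(6*exp(4*t)) dt.
Step 3. Evaluate the standard form: now 5*t**4/4 + 3*exp(4*t)/2.
Answer: 5*t**4/4 + 3*exp(4*t)/2.


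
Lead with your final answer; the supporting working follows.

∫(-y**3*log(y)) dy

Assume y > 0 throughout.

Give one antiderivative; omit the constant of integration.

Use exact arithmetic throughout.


The answer is -y**4*log(y)/4 + y**4/16.
Step 1. Integrate ∫(-y**3*log(y)) dy by parts with u = log(y), dv = (-y**3) dy, so v = -y**4/4 [assuming y > 0]: now -y**4*log(y)/4 + ∫(y**3/4) dy.
Step 2. Evaluate the standard form: now -y**4*log(y)/4 + y**4/16.
Answer: -y**4*log(y)/4 + y**4/16.


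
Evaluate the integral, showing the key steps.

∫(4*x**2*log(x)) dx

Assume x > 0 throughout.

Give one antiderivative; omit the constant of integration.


Step 1. Integrate ∫(4*x**2*log(x)) dx by parts with u = log(x), dv = (4*x**2) dx, so v = 4*x**3/3 [assuming x > 0]: now 4*x**3*log(x)/3 + ∫(-4*x**2/3) dx.
Step 2. Evaluate the standard form: now 4*x**3*log(x)/3 - 4*x**3/9.
Answer: 4*x**3*log(x)/3 - 4*x**3/9.


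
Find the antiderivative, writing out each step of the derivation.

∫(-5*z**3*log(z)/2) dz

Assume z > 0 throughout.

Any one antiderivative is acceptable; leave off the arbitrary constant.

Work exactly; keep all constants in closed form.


Step 1. Integrate ∫(-5*z**3*log(z)/2) dz by parts with u = log(z), dv = (-5*z**3/2) dz, so v = -5*z**4/8 [assuming z > 0]: now -5*z**4*log(z)/8 + ∫(5*z**3/8) dz.
Step 2. Evaluate the standard form: now -5*z**4*log(z)/8 + 5*z**4/32.
Answer: -5*z**4*log(z)/8 + 5*z**4/32.


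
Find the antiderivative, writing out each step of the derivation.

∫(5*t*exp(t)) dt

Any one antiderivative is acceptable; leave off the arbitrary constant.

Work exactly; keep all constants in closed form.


Step 1. Integrate ∫(5*t*exp(t)) dt by parts with u = t, dv = (5*exp(t)) dt, so v = 5*exp(t): now 5*t*exp(t) + ∫(-5*exp(t)) dt.
Step 2. Evaluate the standard form: now 5*t*exp(t) - 5*exp(t).
Answer: 5*t*exp(t) - 5*exp(t).


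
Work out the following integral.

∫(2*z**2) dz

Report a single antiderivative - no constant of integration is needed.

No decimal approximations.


Answer: 2*z**3/3.


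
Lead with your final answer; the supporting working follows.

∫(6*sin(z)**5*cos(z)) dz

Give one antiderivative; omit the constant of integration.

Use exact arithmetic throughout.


The answer is sin(z)**6.
Step 1. Substitute u = sin(z), turning ∫(6*sin(z)**5*cos(z)) dz into ∫(6*u**5) du: now ∫(6*u**5) du.
Step 2. Evaluate the standard form: now u**6.
Step 3. Substitute back u = sin(z): now sin(z)**6.
Answer: sin(z)**6.


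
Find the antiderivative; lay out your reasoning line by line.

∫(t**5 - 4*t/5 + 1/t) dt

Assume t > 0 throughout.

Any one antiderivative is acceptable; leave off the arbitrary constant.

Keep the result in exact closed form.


Step 1. Rewrite: now ∫(1/t) dt + ∫(-4*t/5) dt + ∫(t**5) dt.
Step 2. Evaluate the standard form [assuming t > 0]: now log(t) + ∫(-4*t/5) dt + ∫(t**5) dt.
Step 3. Evaluate the standard form: now t**6/6 + log(t) + ∫(-4*t/5) dt.
Step 4. Evaluate the standard form: now t**6/6 - 2*t**2/5 + log(t).
Answer: t**6/6 - 2*t**2/5 + log(t).


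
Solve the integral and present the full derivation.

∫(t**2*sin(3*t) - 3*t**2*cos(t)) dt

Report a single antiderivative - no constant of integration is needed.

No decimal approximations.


Step 1. Rewrite: now ∫(t**2*sin(3*t)) dt + ∫(-3*t**2*cos(t)) dt.
Step 2. Integrate ∫(t**2*sin(3*t)) dt by parts with u = t**2, dv = (sin(3*t)) dt, so v = -cos(3*t)/3: now -t**2*cos(3*t)/3 + ∫(2*t*cos(3*t)/3) dt + ∫(-3*t**2*cos(t)) dt.
Step 3. Integrate ∫(2*t*cos(3*t)/3) dt by parts with u = t, dv = (2*cos(3*t)/3) dt, so v = 2*sin(3*t)/9: now -t**2*cos(3*t)/3 + 2*t*sin(3*t)/9 + ∫(-3*t**2*cos(t)) dt + ∫(-2*sin(3*t)/9) dt.
Step 4. Evaluate the standard form: now -t**2*cos(3*t)/3 + 2*t*sin(3*t)/9 + 2*cos(3*t)/27 + ∫(-3*t**2*cos(t)) dt.
Step 5. Integrate ∫(-3*t**2*cos(t)) dt by parts with u = t**2, dv = (-3*cos(t)) dt, so v = -3*sin(t): now -3*t**2*sin(t) - t**2*cos(3*t)/3 + 2*t*sin(3*t)/9 + 2*cos(3*t)/27 + ∫(6*t*sin(t)) dt.
Step 6. Integrate ∫(6*t*sin(t)) dt by parts with u = t, dv = (6*sin(t)) dt, so v = -6*cos(t): now -3*t**2*sin(t) - t**2*cos(3*t)/3 + 2*t*sin(3*t)/9 - 6*t*cos(t) + 2*cos(3*t)/27 + ∫(6*cos(t)) dt.
Step 7. Evaluate the standard form: now -3*t**2*sin(t) - t**2*cos(3*t)/3 + 2*t*sin(3*t)/9 - 6*t*cos(t) + 6*sin(t) + 2*cos(3*t)/27.
Answer: -3*t**2*sin(t) - t**2*cos(3*t)/3 + 2*t*sin(3*t)/9 - 6*t*cos(t) + 6*sin(t) + 2*cos(3*t)/27.


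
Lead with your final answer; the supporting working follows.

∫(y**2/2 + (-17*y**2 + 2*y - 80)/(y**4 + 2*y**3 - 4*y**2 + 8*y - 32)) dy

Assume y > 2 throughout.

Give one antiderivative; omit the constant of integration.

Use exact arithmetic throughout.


The answer is y**3/6 - 3*log(y - 2) + 3*log(y + 4) + atan(y/2)/2.
Step 1. Rewrite: now ∫(y**2/2) dy + ∫((-17*y**2 + 2*y - 80)/(y**4 + 2*y**3 - 4*y**2 + 8*y - 32)) dy.
Step 2. Evaluate the standard form: now y**3/6 + ∫((-17*y**2 + 2*y - 80)/(y**4 + 2*y**3 - 4*y**2 + 8*y - 32)) dy.
Step 3. Decompose ∫((-17*y**2 + 2*y - 80)/(y**4 + 2*y**3 - 4*y**2 + 8*y - 32)) dy by partial fractions, (-17*y**2 + 2*y - 80)/(y**4 + 2*y**3 - 4*y**2 + 8*y - 32) = 1/(y**2 + 4) + 3/(y + 4) - 3/(y - 2): now y**3/6 + ∫(-3/(y - 2)) dy + ∫(3/(y + 4)) dy + ∫(1/(y**2 + 4)) dy.
Step 4. Evaluate the standard form [assuming y > -4]: now y**3/6 + 3*log(y + 4) + ∫(-3/(y - 2)) dy + ∫(1/(y**2 + 4)) dy.
Step 5. Evaluate the standard form [assuming y > 2]: now y**3/6 - 3*log(y - 2) + 3*log(y + 4) + ∫(1/(y**2 + 4)) dy.
Step 6. Evaluate the standard form: now y**3/6 - 3*log(y - 2) + 3*log(y + 4) + atan(y/2)/2.
Answer: y**3/6 - 3*log(y - 2) + 3*log(y + 4) + atan(y/2)/2.


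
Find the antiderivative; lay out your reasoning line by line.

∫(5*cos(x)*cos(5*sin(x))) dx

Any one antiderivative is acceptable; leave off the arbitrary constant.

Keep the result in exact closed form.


Step 1. Substitute u = sin(x), turning ∫(5*cos(x)*cos(5*sin(x))) dx into ∫(5*cos(5*u)) du: now ∫(5*cos(5*u)) du.
Step 2. Evaluate the standard form: now sin(5*u).
Step 3. Substitute back u = sin(x): now sin(5*sin(x)).
Answer: sin(5*sin(x)).


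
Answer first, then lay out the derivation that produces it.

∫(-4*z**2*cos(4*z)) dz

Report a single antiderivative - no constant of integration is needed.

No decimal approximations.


The answer is -z**2*sin(4*z) - z*cos(4*z)/2 + sin(4*z)/8.
Step 1. Integrate ∫(-4*z**2*cos(4*z)) dz by parts with u = z**2, dv = (-4*cos(4*z)) dz, so v = -sin(4*z): now -z**2*sin(4*z) + ∫(2*z*sin(4*z)) dz.
Step 2. Integrate ∫(2*z*sin(4*z)) dz by parts with u = z, dv = (2*sin(4*z)) dz, so v = -cos(4*z)/2: now -z**2*sin(4*z) - z*cos(4*z)/2 + ∫(cos(4*z)/2) dz.
Step 3. Evaluate the standard form: now -z**2*sin(4*z) - z*cos(4*z)/2 + sin(4*z)/8.
Answer: -z**2*sin(4*z) - z*cos(4*z)/2 + sin(4*z)/8.


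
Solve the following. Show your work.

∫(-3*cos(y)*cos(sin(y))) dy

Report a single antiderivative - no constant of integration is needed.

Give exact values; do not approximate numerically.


Step 1. Substitute u = sin(y), turning ∫(-3*cos(y)*cos(sin(y))) dy into ∫(-3*cos(u)) du: now ∫(-3*cos(u)) du.
Step 2. Evaluate the standard form: now -3*sin(u).
Step 3. Substitute back u = sin(y): now -3*sin(sin(y)).
Answer: -3*sin(sin(y)).


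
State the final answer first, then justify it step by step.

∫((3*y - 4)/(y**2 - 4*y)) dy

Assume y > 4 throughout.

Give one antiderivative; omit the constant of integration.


The answer is log(y) + 2*log(y - 4).
Step 1. Decompose ∫((3*y - 4)/(y**2 - 4*y)) dy by partial fractions, (3*y - 4)/(y**2 - 4*y) = 2/(y - 4) + 1/y: now ∫(1/y) dy + ∫(2/(y - 4)) dy.
Step 2. Evaluate the standard form [assuming y > 0]: now log(y) + ∫(2/(y - 4)) dy.
Step 3. Evaluate the standard form [assuming y > 4]: now log(y) + 2*log(y - 4).
Answer: log(y) + 2*log(y - 4).


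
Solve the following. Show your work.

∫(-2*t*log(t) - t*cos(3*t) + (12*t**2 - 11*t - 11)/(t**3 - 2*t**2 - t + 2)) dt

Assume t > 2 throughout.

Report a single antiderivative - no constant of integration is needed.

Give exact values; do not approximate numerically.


Step 1. Rewrite: now ∫(-2*t*log(t)) dt + ∫(-t*cos(3*t)) dt + ∫((12*t**2 - 11*t - 11)/(t**3 - 2*t**2 - t + 2)) dt.
Step 2. Integrate ∫(-2*t*log(t)) dt by parts with u = log(t), dv = (-2*t) dt, so v = -t**2 [assuming t > 0]: now -t**2*log(t) + ∫(t) dt + ∫(-t*cos(3*t)) dt + ∫((12*t**2 - 11*t - 11)/(t**3 - 2*t**2 - t + 2)) dt.
Step 3. Evaluate the standard form: now -t**2*log(t) + t**2/2 + ∫(-t*cos(3*t)) dt + ∫((12*t**2 - 11*t - 11)/(t**3 - 2*t**2 - t + 2)) dt.
Step 4. Integrate ∫(-t*cos(3*t)) dt by parts with u = t, dv = (-cos(3*t)) dt, so v = -sin(3*t)/3: now -t**2*log(t) + t**2/2 - t*sin(3*t)/3 + ∫((12*t**2 - 11*t - 11)/(t**3 - 2*t**2 - t + 2)) dt + ∫(sin(3*t)/3) dt.
Step 5. Evaluate the standard form: now -t**2*log(t) + t**2/2 - t*sin(3*t)/3 - cos(3*t)/9 + ∫((12*t**2 - 11*t - 11)/(t**3 - 2*t**2 - t + 2)) dt.
Step 6. Decompose ∫((12*t**2 - 11*t - 11)/(t**3 - 2*t**2 - t + 2)) dt by partial fractions, (12*t**2 - 11*t - 11)/(t**3 - 2*t**2 - t + 2) = 2/(t + 1) + 5/(t - 1) + 5/(t - 2): now -t**2*log(t) + t**2/2 - t*sin(3*t)/3 - cos(3*t)/9 + ∫(5/(t - 2)) dt + ∫(5/(t - 1)) dt + ∫(2/(t + 1)) dt.
Step 7. Evaluate the standard form [assuming t > 2]: now -t**2*log(t) + t**2/2 - t*sin(3*t)/3 + 5*log(t - 2) - cos(3*t)/9 + ∫(5/(t - 1)) dt + ∫(2/(t + 1)) dt.
Step 8. Evaluate the standard form [assuming t > -1]: now -t**2*log(t) + t**2/2 - t*sin(3*t)/3 + 5*log(t - 2) + 2*log(t + 1) - cos(3*t)/9 + ∫(5/(t - 1)) dt.
Step 9. Evaluate the standard form [assuming t > 1]: now -t**2*log(t) + t**2/2 - t*sin(3*t)/3 + 5*log(t - 2) + 5*log(t - 1) + 2*log(t + 1) - cos(3*t)/9.
Answer: -t**2*log(t) + t**2/2 - t*sin(3*t)/3 + 5*log(t - 2) + 5*log(t - 1) + 2*log(t + 1) - cos(3*t)/9.


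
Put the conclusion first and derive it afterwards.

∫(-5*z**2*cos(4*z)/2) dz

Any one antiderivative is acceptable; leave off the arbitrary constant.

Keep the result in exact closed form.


The answer is -5*z**2*sin(4*z)/8 - 5*z*cos(4*z)/16 + 5*sin(4*z)/64.
Step 1. Integrate ∫(-5*z**2*cos(4*z)/2) dz by parts with u = z**2, dv = (-5*cos(4*z)/2) dz, so v = -5*sin(4*z)/8: now -5*z**2*sin(4*z)/8 + ∫(5*z*sin(4*z)/4) dz.
Step 2. Integrate ∫(5*z*sin(4*z)/4) dz by parts with u = z, dv = (5*sin(4*z)/4) dz, so v = -5*cos(4*z)/16: now -5*z**2*sin(4*z)/8 - 5*z*cos(4*z)/16 + ∫(5*cos(4*z)/16) dz.
Step 3. Evaluate the standard form: now -5*z**2*sin(4*z)/8 - 5*z*cos(4*z)/16 + 5*sin(4*z)/64.
Answer: -5*z**2*sin(4*z)/8 - 5*z*cos(4*z)/16 + 5*sin(4*z)/64.


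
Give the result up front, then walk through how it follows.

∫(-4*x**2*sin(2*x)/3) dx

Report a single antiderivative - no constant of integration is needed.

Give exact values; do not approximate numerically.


The answer is 2*x**2*cos(2*x)/3 - 2*x*sin(2*x)/3 - cos(2*x)/3.
Step 1. Integrate ∫(-4*x**2*sin(2*x)/3) dx by parts with u = x**2, dv = (-4*sin(2*x)/3) dx, so v = 2*cos(2*x)/3: now 2*x**2*cos(2*x)/3 + ∫(-4*x*cos(2*x)/3) dx.
Step 2. Integrate ∫(-4*x*cos(2*x)/3) dx by parts with u = x, dv = (-4*cos(2*x)/3) dx, so v = -2*sin(2*x)/3: now 2*x**2*cos(2*x)/3 - 2*x*sin(2*x)/3 + ∫(2*sin(2*x)/3) dx.
Step 3. Evaluate the standard form: now 2*x**2*cos(2*x)/3 - 2*x*sin(2*x)/3 - cos(2*x)/3.
Answer: 2*x**2*cos(2*x)/3 - 2*x*sin(2*x)/3 - cos(2*x)/3.


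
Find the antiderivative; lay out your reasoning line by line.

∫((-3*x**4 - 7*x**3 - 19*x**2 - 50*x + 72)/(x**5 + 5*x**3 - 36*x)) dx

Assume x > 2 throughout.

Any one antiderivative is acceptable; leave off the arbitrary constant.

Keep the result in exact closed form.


Step 1. Decompose ∫((-3*x**4 - 7*x**3 - 19*x**2 - 50*x + 72)/(x**5 + 5*x**3 - 36*x)) dx by partial fractions, (-3*x**4 - 7*x**3 - 19*x**2 - 50*x + 72)/(x**5 + 5*x**3 - 36*x) = -1/(x**2 + 9) + 1/(x + 2) - 2/(x - 2) - 2/x: now ∫(-2/x) dx + ∫(-2/(x - 2)) dx + ∫(1/(x + 2)) dx + ∫(-1/(x**2 + 9)) dx.
Step 2. Evaluate the standard form [assuming x > 2]: now -2*log(x - 2) + ∫(-2/x) dx + ∫(1/(x + 2)) dx + ∫(-1/(x**2 + 9)) dx.
Step 3. Evaluate the standard form [assuming x > -2]: now -2*log(x - 2) + log(x + 2) + ∫(-2/x) dx + ∫(-1/(x**2 + 9)) dx.
Step 4. Evaluate the standard form [assuming x > 0]: now -2*log(x) - 2*log(x - 2) + log(x + 2) + ∫(-1/(x**2 + 9)) dx.
Step 5. Evaluate the standard form: now -2*log(x) - 2*log(x - 2) + log(x + 2) - atan(x/3)/3.
Answer: -2*log(x) - 2*log(x - 2) + log(x + 2) - atan(x/3)/3.


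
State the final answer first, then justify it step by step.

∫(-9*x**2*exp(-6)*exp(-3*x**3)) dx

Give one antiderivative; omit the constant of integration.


The answer is exp(-3*x**3 - 6).
Step 1. Substitute u = x**3 + 2, turning ∫(-9*x**2*exp(-6)*exp(-3*x**3)) dx into ∫(-3*exp(-3*u)) du: now ∫(-3*exp(-3*u)) du.
Step 2. Evaluate the standard form: now exp(-3*u).
Step 3. Substitute back u = x**3 + 2: now exp(-3*x**3 - 6).
Answer: exp(-3*x**3 - 6).


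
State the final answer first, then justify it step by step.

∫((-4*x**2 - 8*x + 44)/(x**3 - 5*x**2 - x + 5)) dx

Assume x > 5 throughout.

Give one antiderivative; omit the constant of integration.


The answer is -4*log(x - 5) - 4*log(x - 1) + 4*log(x + 1).
Step 1. Decompose ∫((-4*x**2 - 8*x + 44)/(x**3 - 5*x**2 - x + 5)) dx by partial fractions, (-4*x**2 - 8*x + 44)/(x**3 - 5*x**2 - x + 5) = 4/(x + 1) - 4/(x - 1) - 4/(x - 5): now ∫(-4/(x - 5)) dx + ∫(-4/(x - 1)) dx + ∫(4/(x + 1)) dx.
Step 2. Evaluate the standard form [assuming x > 5]: now -4*log(x - 5) + ∫(-4/(x - 1)) dx + ∫(4/(x + 1)) dx.
Step 3. Evaluate the standard form [assuming x > 1]: now -4*log(x - 5) - 4*log(x - 1) + ∫(4/(x + 1)) dx.
Step 4. Evaluate the standard form [assuming x > -1]: now -4*log(x - 5) - 4*log(x - 1) + 4*log(x + 1).
Answer: -4*log(x - 5) - 4*log(x - 1) + 4*log(x + 1).


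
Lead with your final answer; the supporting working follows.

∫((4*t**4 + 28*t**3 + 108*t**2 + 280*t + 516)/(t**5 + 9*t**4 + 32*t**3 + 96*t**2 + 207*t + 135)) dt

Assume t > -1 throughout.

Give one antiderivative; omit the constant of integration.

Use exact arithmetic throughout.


The answer is 4*log(t + 1) - 3*log(t + 3) + 3*log(t + 5) + 2*atan(t/3)/3.
Step 1. Decompose ∫((4*t**4 + 28*t**3 + 108*t**2 + 280*t + 516)/(t**5 + 9*t**4 + 32*t**3 + 96*t**2 + 207*t + 135)) dt by partial fractions, (4*t**4 + 28*t**3 + 108*t**2 + 280*t + 516)/(t**5 + 9*t**4 + 32*t**3 + 96*t**2 + 207*t + 135) = 2/(t**2 + 9) + 3/(t + 5) - 3/(t + 3) + 4/(t + 1): now ∫(4/(t + 1)) dt + ∫(-3/(t + 3)) dt + ∫(3/(t + 5)) dt + ∫(2/(t**2 + 9)) dt.
Step 2. Evaluate the standard form [assuming t > -5]: now 3*log(t + 5) + ∫(4/(t + 1)) dt + ∫(-3/(t + 3)) dt + ∫(2/(t**2 + 9)) dt.
Step 3. Evaluate the standard form [assuming t > -3]: now -3*log(t + 3) + 3*log(t + 5) + ∫(4/(t + 1)) dt + ∫(2/(t**2 + 9)) dt.
Step 4. Evaluate the standard form [assuming t > -1]: now 4*log(t + 1) - 3*log(t + 3) + 3*log(t + 5) + ∫(2/(t**2 + 9)) dt.
Step 5. Evaluate the standard form: now 4*log(t + 1) - 3*log(t + 3) + 3*log(t + 5) + 2*atan(t/3)/3.
Answer: 4*log(t + 1) - 3*log(t + 3) + 3*log(t + 5) + 2*atan(t/3)/3.


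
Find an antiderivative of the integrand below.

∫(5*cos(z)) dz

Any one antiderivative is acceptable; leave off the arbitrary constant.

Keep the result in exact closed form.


Answer: 5*sin(z).


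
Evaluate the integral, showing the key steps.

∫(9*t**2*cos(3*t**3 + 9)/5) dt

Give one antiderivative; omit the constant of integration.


Step 1. Substitute u = t**3 + 3, turning ∫(9*t**2*cos(3*t**3 + 9)/5) dt into ∫(3*cos(3*u)/5) du: now ∫(3*cos(3*u)/5) du.
Step 2. Evaluate the standard form: now sin(3*u)/5.
Step 3. Substitute back u = t**3 + 3: now sin(3*t**3 + 9)/5.
Answer: sin(3*t**3 + 9)/5.


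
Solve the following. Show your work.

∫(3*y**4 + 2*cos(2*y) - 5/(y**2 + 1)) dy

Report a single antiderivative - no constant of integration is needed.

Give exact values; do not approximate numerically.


Step 1. Rewrite: now ∫(3*y**4) dy + ∫(-5/(y**2 + 1)) dy + ∫(2*cos(2*y)) dy.
Step 2. Evaluate the standard form: now -5*atan(y) + ∫(3*y**4) dy + ∫(2*cos(2*y)) dy.
Step 3. Evaluate the standard form: now sin(2*y) - 5*atan(y) + ∫(3*y**4) dy.
Step 4. Evaluate the standard form: now 3*y**5/5 + sin(2*y) - 5*atan(y).
Answer: 3*y**5/5 + sin(2*y) - 5*atan(y).


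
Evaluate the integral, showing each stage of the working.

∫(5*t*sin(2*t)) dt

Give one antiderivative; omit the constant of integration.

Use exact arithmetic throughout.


Step 1. Integrate ∫(5*t*sin(2*t)) dt by parts with u = t, dv = (5*sin(2*t)) dt, so v = -5*cos(2*t)/2: now -5*t*cos(2*t)/2 + ∫(5*cos(2*t)/2) dt.
Step 2. Evaluate the standard form: now -5*t*cos(2*t)/2 + 5*sin(2*t)/4.
Answer: -5*t*cos(2*t)/2 + 5*sin(2*t)/4.


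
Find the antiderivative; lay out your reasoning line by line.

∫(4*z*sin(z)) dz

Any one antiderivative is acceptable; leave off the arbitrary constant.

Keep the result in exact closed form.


Step 1. Integrate ∫(4*z*sin(z)) dz by parts with u = z, dv = (4*sin(z)) dz, so v = -4*cos(z): now -4*z*cos(z) + ∫(4*cos(z)) dz.
Step 2. Evaluate the standard form: now -4*z*cos(z) + 4*sin(z).
Answer: -4*z*cos(z) + 4*sin(z).


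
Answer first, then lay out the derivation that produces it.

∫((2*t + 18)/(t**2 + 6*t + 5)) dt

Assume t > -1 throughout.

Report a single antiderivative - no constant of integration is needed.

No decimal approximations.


The answer is 4*log(t + 1) - 2*log(t + 5).
Step 1. Decompose ∫((2*t + 18)/(t**2 + 6*t + 5)) dt by partial fractions, (2*t + 18)/(t**2 + 6*t + 5) = -2/(t + 5) + 4/(t + 1): now ∫(4/(t + 1)) dt + ∫(-2/(t + 5)) dt.
Step 2. Evaluate the standard form [assuming t > -5]: now -2*log(t + 5) + ∫(4/(t + 1)) dt.
Step 3. Evaluate the standard form [assuming t > -1]: now 4*log(t + 1) - 2*log(t + 5).
Answer: 4*log(t + 1) - 2*log(t + 5).


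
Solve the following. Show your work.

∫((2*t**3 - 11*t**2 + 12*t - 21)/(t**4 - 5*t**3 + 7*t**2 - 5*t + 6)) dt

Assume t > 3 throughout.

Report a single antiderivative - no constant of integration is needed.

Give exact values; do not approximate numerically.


Step 1. Decompose ∫((2*t**3 - 11*t**2 + 12*t - 21)/(t**4 - 5*t**3 + 7*t**2 - 5*t + 6)) dt by partial fractions, (2*t**3 - 11*t**2 + 12*t - 21)/(t**4 - 5*t**3 + 7*t**2 - 5*t + 6) = -2/(t**2 + 1) + 5/(t - 2) - 3/(t - 3): now ∫(-3/(t - 3)) dt + ∫(5/(t - 2)) dt + ∫(-2/(t**2 + 1)) dt.
Step 2. Evaluate the standard form [assuming t > 3]: now -3*log(t - 3) + ∫(5/(t - 2)) dt + ∫(-2/(t**2 + 1)) dt.
Step 3. Evaluate the standard form [assuming t > 2]: now -3*log(t - 3) + 5*log(t - 2) + ∫(-2/(t**2 + 1)) dt.
Step 4. Evaluate the standard form: now -3*log(t - 3) + 5*log(t - 2) - 2*atan(t).
Answer: -3*log(t - 3) + 5*log(t - 2) - 2*atan(t).


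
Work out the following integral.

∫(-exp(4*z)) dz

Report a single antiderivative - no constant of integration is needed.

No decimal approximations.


Answer: -exp(4*z)/4.


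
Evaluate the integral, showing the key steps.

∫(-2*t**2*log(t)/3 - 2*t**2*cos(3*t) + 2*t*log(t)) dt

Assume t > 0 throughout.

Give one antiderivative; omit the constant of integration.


Step 1. Rewrite: now ∫(2*t*log(t)) dt + ∫(-2*t**2*log(t)/3) dt + ∫(-2*t**2*cos(3*t)) dt.
Step 2. Integrate ∫(-2*t**2*log(t)/3) dt by parts with u = log(t), dv = (-2*t**2/3) dt, so v = -2*t**3/9 [assuming t > 0]: now -2*t**3*log(t)/9 + ∫(2*t**2/9) dt + ∫(2*t*log(t)) dt + ∫(-2*t**2*cos(3*t)) dt.
Step 3. Evaluate the standard form: now -2*t**3*log(t)/9 + 2*t**3/27 + ∫(2*t*log(t)) dt + ∫(-2*t**2*cos(3*t)) dt.
Step 4. Integrate ∫(2*t*log(t)) dt by parts with u = log(t), dv = (2*t) dt, so v = t**2 [assuming t > 0]: now -2*t**3*log(t)/9 + 2*t**3/27 + t**2*log(t) + ∫(-t) dt + ∫(-2*t**2*cos(3*t)) dt.
Step 5. Evaluate the standard form: now -2*t**3*log(t)/9 + 2*t**3/27 + t**2*log(t) - t**2/2 + ∫(-2*t**2*cos(3*t)) dt.
Step 6. Integrate ∫(-2*t**2*cos(3*t)) dt by parts with u = t**2, dv = (-2*cos(3*t)) dt, so v = -2*sin(3*t)/3: now -2*t**3*log(t)/9 + 2*t**3/27 + t**2*log(t) - 2*t**2*sin(3*t)/3 - t**2/2 + ∫(4*t*sin(3*t)/3) dt.
Step 7. Integrate ∫(4*t*sin(3*t)/3) dt by parts with u = t, dv = (4*sin(3*t)/3) dt, so v = -4*cos(3*t)/9: now -2*t**3*log(t)/9 + 2*t**3/27 + t**2*log(t) - 2*t**2*sin(3*t)/3 - t**2/2 - 4*t*cos(3*t)/9 + ∫(4*cos(3*t)/9) dt.
Step 8. Evaluate the standard form: now -2*t**3*log(t)/9 + 2*t**3/27 + t**2*log(t) - 2*t**2*sin(3*t)/3 - t**2/2 - 4*t*cos(3*t)/9 + 4*sin(3*t)/27.
Answer: -2*t**3*log(t)/9 + 2*t**3/27 + t**2*log(t) - 2*t**2*sin(3*t)/3 - t**2/2 - 4*t*cos(3*t)/9 + 4*sin(3*t)/27.


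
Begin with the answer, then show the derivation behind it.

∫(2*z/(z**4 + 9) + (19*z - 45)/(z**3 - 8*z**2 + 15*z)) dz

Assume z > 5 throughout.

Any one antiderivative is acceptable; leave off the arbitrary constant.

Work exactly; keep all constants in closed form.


The answer is -3*log(z) + 5*log(z - 5) - 2*log(z - 3) + atan(z**2/3)/3.
Step 1. Rewrite: now ∫(2*z/(z**4 + 9)) dz + ∫((19*z - 45)/(z**3 - 8*z**2 + 15*z)) dz.
Step 2. Decompose ∫((19*z - 45)/(z**3 - 8*z**2 + 15*z)) dz by partial fractions, (19*z - 45)/(z**3 - 8*z**2 + 15*z) = -2/(z - 3) + 5/(z - 5) - 3/z: now ∫(-3/z) dz + ∫(2*z/(z**4 + 9)) dz + ∫(5/(z - 5)) dz + ∫(-2/(z - 3)) dz.
Step 3. Evaluate the standard form [assuming z > 5]: now 5*log(z - 5) + ∫(-3/z) dz + ∫(2*z/(z**4 + 9)) dz + ∫(-2/(z - 3)) dz.
Step 4. Evaluate the standard form [assuming z > 3]: now 5*log(z - 5) - 2*log(z - 3) + ∫(-3/z) dz + ∫(2*z/(z**4 + 9)) dz.
Step 5. Evaluate the standard form [assuming z > 0]: now -3*log(z) + 5*log(z - 5) - 2*log(z - 3) + ∫(2*z/(z**4 + 9)) dz.
Step 6. Substitute u = z**2, turning ∫(2*z/(z**4 + 9)) dz into ∫(1/(u**2 + 9)) du: now -3*log(z) + 5*log(z - 5) - 2*log(z - 3) + ∫(1/(u**2 + 9)) du.
Step 7. Evaluate the standard form: now -3*log(z) + 5*log(z - 5) - 2*log(z - 3) + atan(u/3)/3.
Step 8. Substitute back u = z**2: now -3*log(z) + 5*log(z - 5) - 2*log(z - 3) + atan(z**2/3)/3.
Answer: -3*log(z) + 5*log(z - 5) - 2*log(z - 3) + atan(z**2/3)/3.


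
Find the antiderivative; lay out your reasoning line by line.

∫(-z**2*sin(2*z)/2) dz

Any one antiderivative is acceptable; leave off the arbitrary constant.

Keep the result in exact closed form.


Step 1. Integrate ∫(-z**2*sin(2*z)/2) dz by parts with u = z**2, dv = (-sin(2*z)/2) dz, so v = cos(2*z)/4: now z**2*cos(2*z)/4 + ∫(-z*cos(2*z)/2) dz.
Step 2. Integrate ∫(-z*cos(2*z)/2) dz by parts with u = z, dv = (-cos(2*z)/2) dz, so v = -sin(2*z)/4: now z**2*cos(2*z)/4 - z*sin(2*z)/4 + ∫(sin(2*z)/4) dz.
Step 3. Evaluate the standard form: now z**2*cos(2*z)/4 - z*sin(2*z)/4 - cos(2*z)/8.
Answer: z**2*cos(2*z)/4 - z*sin(2*z)/4 - cos(2*z)/8.


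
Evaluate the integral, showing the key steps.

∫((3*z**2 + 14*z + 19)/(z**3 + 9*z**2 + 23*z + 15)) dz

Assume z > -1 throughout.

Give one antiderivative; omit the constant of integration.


Step 1. Decompose ∫((3*z**2 + 14*z + 19)/(z**3 + 9*z**2 + 23*z + 15)) dz by partial fractions, (3*z**2 + 14*z + 19)/(z**3 + 9*z**2 + 23*z + 15) = 3/(z + 5) - 1/(z + 3) + 1/(z + 1): now ∫(1/(z + 1)) dz + ∫(-1/(z + 3)) dz + ∫(3/(z + 5)) dz.
Step 2. Evaluate the standard form [assuming z > -1]: now log(z + 1) + ∫(-1/(z + 3)) dz + ∫(3/(z + 5)) dz.
Step 3. Evaluate the standard form [assuming z > -5]: now log(z + 1) + 3*log(z + 5) + ∫(-1/(z + 3)) dz.
Step 4. Evaluate the standard form [assuming z > -3]: now log(z + 1) - log(z + 3) + 3*log(z + 5).
Answer: log(z + 1) - log(z + 3) + 3*log(z + 5).


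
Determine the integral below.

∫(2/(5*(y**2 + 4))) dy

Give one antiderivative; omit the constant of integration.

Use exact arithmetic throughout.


Answer: atan(y/2)/5.


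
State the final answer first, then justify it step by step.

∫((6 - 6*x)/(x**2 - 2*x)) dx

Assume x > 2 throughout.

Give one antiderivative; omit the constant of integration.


The answer is -3*log(x) - 3*log(x - 2).
Step 1. Decompose ∫((6 - 6*x)/(x**2 - 2*x)) dx by partial fractions, (6 - 6*x)/(x**2 - 2*x) = -3/(x - 2) - 3/x: now ∫(-3/x) dx + ∫(-3/(x - 2)) dx.
Step 2. Evaluate the standard form [assuming x > 0]: now -3*log(x) + ∫(-3/(x - 2)) dx.
Step 3. Evaluate the standard form [assuming x > 2]: now -3*log(x) - 3*log(x - 2).
Answer: -3*log(x) - 3*log(x - 2).


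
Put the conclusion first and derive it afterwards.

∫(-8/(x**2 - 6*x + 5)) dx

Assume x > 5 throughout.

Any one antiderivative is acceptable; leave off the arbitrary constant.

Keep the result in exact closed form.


The answer is -2*log(x - 5) + 2*log(x - 1).
Step 1. Decompose ∫(-8/(x**2 - 6*x + 5)) dx by partial fractions, -8/(x**2 - 6*x + 5) = 2/(x - 1) - 2/(x - 5): now ∫(-2/(x - 5)) dx + ∫(2/(x - 1)) dx.
Step 2. Evaluate the standard form [assuming x > 1]: now 2*log(x - 1) + ∫(-2/(x - 5)) dx.
Step 3. Evaluate the standard form [assuming x > 5]: now -2*log(x - 5) + 2*log(x - 1).
Answer: -2*log(x - 5) + 2*log(x - 1).


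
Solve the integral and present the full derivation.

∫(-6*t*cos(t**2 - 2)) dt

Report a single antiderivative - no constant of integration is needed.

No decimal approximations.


Step 1. Substitute u = t**2 - 2, turning ∫(-6*t*cos(t**2 - 2)) dt into ∫(-3*cos(u)) du: now ∫(-3*cos(u)) du.
Step 2. Evaluate the standard form: now -3*sin(u).
Step 3. Substitute back u = t**2 - 2: now -3*sin(t**2 - 2).
Answer: -3*sin(t**2 - 2).


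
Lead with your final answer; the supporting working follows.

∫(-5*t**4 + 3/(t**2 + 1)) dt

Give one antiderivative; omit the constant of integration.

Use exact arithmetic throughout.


The answer is -t**5 + 3*atan(t).
Step 1. Rewrite: now ∫(-5*t**4) dt + ∫(3/(t**2 + 1)) dt.
Step 2. Evaluate the standard form: now -t**5 + ∫(3/(t**2 + 1)) dt.
Step 3. Evaluate the standard form: now -t**5 + 3*atan(t).
Answer: -t**5 + 3*atan(t).


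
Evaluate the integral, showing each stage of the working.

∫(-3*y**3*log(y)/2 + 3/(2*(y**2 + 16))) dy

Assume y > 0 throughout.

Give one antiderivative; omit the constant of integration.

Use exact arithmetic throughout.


Step 1. Rewrite: now ∫(-3*y**3*log(y)/2) dy + ∫(3/(2*(y**2 + 16))) dy.
Step 2. Integrate ∫(-3*y**3*log(y)/2) dy by parts with u = log(y), dv = (-3*y**3/2) dy, so v = -3*y**4/8 [assuming y > 0]: now -3*y**4*log(y)/8 + ∫(3*y**3/8) dy + ∫(3/(2*(y**2 + 16))) dy.
Step 3. Evaluate the standard form: now -3*y**4*log(y)/8 + 3*y**4/32 + ∫(3/(2*(y**2 + 16))) dy.
Step 4. Evaluate the standard form: now -3*y**4*log(y)/8 + 3*y**4/32 + 3*atan(y/4)/8.
Answer: -3*y**4*log(y)/8 + 3*y**4/32 + 3*atan(y/4)/8.


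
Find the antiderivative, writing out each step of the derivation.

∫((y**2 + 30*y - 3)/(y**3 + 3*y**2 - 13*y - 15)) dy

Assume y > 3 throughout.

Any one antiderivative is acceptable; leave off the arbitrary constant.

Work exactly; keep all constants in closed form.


Step 1. Decompose ∫((y**2 + 30*y - 3)/(y**3 + 3*y**2 - 13*y - 15)) dy by partial fractions, (y**2 + 30*y - 3)/(y**3 + 3*y**2 - 13*y - 15) = -4/(y + 5) + 2/(y + 1) + 3/(y - 3): now ∫(3/(y - 3)) dy + ∫(2/(y + 1)) dy + ∫(-4/(y + 5)) dy.
Step 2. Evaluate the standard form [assuming y > -1]: now 2*log(y + 1) + ∫(3/(y - 3)) dy + ∫(-4/(y + 5)) dy.
Step 3. Evaluate the standard form [assuming y > -5]: now 2*log(y + 1) - 4*log(y + 5) + ∫(3/(y - 3)) dy.
Step 4. Evaluate the standard form [assuming y > 3]: now 3*log(y - 3) + 2*log(y + 1) - 4*log(y + 5).
Answer: 3*log(y - 3) + 2*log(y + 1) - 4*log(y + 5).


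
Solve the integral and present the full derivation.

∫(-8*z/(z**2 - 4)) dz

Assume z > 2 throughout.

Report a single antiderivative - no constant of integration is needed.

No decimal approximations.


Step 1. Decompose ∫(-8*z/(z**2 - 4)) dz by partial fractions, -8*z/(z**2 - 4) = -4/(z + 2) - 4/(z - 2): now ∫(-4/(z - 2)) dz + ∫(-4/(z + 2)) dz.
Step 2. Evaluate the standard form [assuming z > 2]: now -4*log(z - 2) + ∫(-4/(z + 2)) dz.
Step 3. Evaluate the standard form [assuming z > -2]: now -4*log(z - 2) - 4*log(z + 2).
Answer: -4*log(z - 2) - 4*log(z + 2).


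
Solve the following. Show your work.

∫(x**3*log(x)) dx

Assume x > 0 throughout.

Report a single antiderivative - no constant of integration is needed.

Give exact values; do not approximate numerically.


Step 1. Integrate ∫(x**3*log(x)) dx by parts with u = log(x), dv = (x**3) dx, so v = x**4/4 [assuming x > 0]: now x**4*log(x)/4 + ∫(-x**3/4) dx.
Step 2. Evaluate the standard form: now x**4*log(x)/4 - x**4/16.
Answer: x**4*log(x)/4 - x**4/16.


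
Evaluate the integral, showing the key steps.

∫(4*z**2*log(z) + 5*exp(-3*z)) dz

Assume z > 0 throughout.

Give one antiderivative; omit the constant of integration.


Step 1. Rewrite: now ∫(4*z**2*log(z)) dz + ∫(5*exp(-3*z)) dz.
Step 2. Evaluate the standard form: now ∫(4*z**2*log(z)) dz - 5*exp(-3*z)/3.
Step 3. Integrate ∫(4*z**2*log(z)) dz by parts with u = log(z), dv = (4*z**2) dz, so v = 4*z**3/3 [assuming z > 0]: now 4*z**3*log(z)/3 + ∫(-4*z**2/3) dz - 5*exp(-3*z)/3.
Step 4. Evaluate the standard form: now 4*z**3*log(z)/3 - 4*z**3/9 - 5*exp(-3*z)/3.
Answer: 4*z**3*log(z)/3 - 4*z**3/9 - 5*exp(-3*z)/3.


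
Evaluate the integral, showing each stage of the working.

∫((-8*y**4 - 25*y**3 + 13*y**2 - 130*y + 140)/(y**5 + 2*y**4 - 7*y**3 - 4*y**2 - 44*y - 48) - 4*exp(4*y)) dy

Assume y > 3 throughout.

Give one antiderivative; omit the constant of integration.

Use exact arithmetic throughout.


Step 1. Rewrite: now ∫((-8*y**4 - 25*y**3 + 13*y**2 - 130*y + 140)/(y**5 + 2*y**4 - 7*y**3 - 4*y**2 - 44*y - 48)) dy + ∫(-4*exp(4*y)) dy.
Step 2. Decompose ∫((-8*y**4 - 25*y**3 + 13*y**2 - 130*y + 140)/(y**5 + 2*y**4 - 7*y**3 - 4*y**2 - 44*y - 48)) dy by partial fractions, (-8*y**4 - 25*y**3 + 13*y**2 - 130*y + 140)/(y**5 + 2*y**4 - 7*y**3 - 4*y**2 - 44*y - 48) = 2/(y**2 + 4) + 1/(y + 4) - 5/(y + 1) - 4/(y - 3): now ∫(-4/(y - 3)) dy + ∫(-5/(y + 1)) dy + ∫(1/(y + 4)) dy + ∫(2/(y**2 + 4)) dy + ∫(-4*exp(4*y)) dy.
Step 3. Evaluate the standard form [assuming y > -1]: now -5*log(y + 1) + ∫(-4/(y - 3)) dy + ∫(1/(y + 4)) dy + ∫(2/(y**2 + 4)) dy + ∫(-4*exp(4*y)) dy.
Step 4. Evaluate the standard form [assuming y > -4]: now -5*log(y + 1) + log(y + 4) + ∫(-4/(y - 3)) dy + ∫(2/(y**2 + 4)) dy + ∫(-4*exp(4*y)) dy.
Step 5. Evaluate the standard form [assuming y > 3]: now -4*log(y - 3) - 5*log(y + 1) + log(y + 4) + ∫(2/(y**2 + 4)) dy + ∫(-4*exp(4*y)) dy.
Step 6. Evaluate the standard form: now -4*log(y - 3) - 5*log(y + 1) + log(y + 4) + atan(y/2) + ∫(-4*exp(4*y)) dy.
Step 7. Evaluate the standard form: now -exp(4*y) - 4*log(y - 3) - 5*log(y + 1) + log(y + 4) + atan(y/2).
Answer: -exp(4*y) - 4*log(y - 3) - 5*log(y + 1) + log(y + 4) + atan(y/2).


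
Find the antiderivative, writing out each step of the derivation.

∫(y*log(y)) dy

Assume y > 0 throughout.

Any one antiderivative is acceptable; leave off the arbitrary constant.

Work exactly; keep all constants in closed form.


Step 1. Integrate ∫(y*log(y)) dy by parts with u = log(y), dv = (y) dy, so v = y**2/2 [assuming y > 0]: now y**2*log(y)/2 + ∫(-y/2) dy.
Step 2. Evaluate the standard form: now y**2*log(y)/2 - y**2/4.
Answer: y**2*log(y)/2 - y**2/4.


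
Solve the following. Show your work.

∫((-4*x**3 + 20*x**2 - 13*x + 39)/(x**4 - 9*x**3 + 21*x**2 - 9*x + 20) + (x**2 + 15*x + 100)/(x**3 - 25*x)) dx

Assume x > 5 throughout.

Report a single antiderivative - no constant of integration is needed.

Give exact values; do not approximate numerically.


Step 1. Rewrite: now ∫((x**2 + 15*x + 100)/(x**3 - 25*x)) dx + ∫((-4*x**3 + 20*x**2 - 13*x + 39)/(x**4 - 9*x**3 + 21*x**2 - 9*x + 20)) dx.
Step 2. Decompose ∫((x**2 + 15*x + 100)/(x**3 - 25*x)) dx by partial fractions, (x**2 + 15*x + 100)/(x**3 - 25*x) = 1/(x + 5) + 4/(x - 5) - 4/x: now ∫(-4/x) dx + ∫((-4*x**3 + 20*x**2 - 13*x + 39)/(x**4 - 9*x**3 + 21*x**2 - 9*x + 20)) dx + ∫(4/(x - 5)) dx + ∫(1/(x + 5)) dx.
Step 3. Evaluate the standard form [assuming x > -5]: now log(x + 5) + ∫(-4/x) dx + ∫((-4*x**3 + 20*x**2 - 13*x + 39)/(x**4 - 9*x**3 + 21*x**2 - 9*x + 20)) dx + ∫(4/(x - 5)) dx.
Step 4. Evaluate the standard form [assuming x > 5]: now 4*log(x - 5) + log(x + 5) + ∫(-4/x) dx + ∫((-4*x**3 + 20*x**2 - 13*x + 39)/(x**4 - 9*x**3 + 21*x**2 - 9*x + 20)) dx.
Step 5. Evaluate the standard form [assuming x > 0]: now -4*log(x) + 4*log(x - 5) + log(x + 5) + ∫((-4*x**3 + 20*x**2 - 13*x + 39)/(x**4 - 9*x**3 + 21*x**2 - 9*x + 20)) dx.
Step 6. Decompose ∫((-4*x**3 + 20*x**2 - 13*x + 39)/(x**4 - 9*x**3 + 21*x**2 - 9*x + 20)) dx by partial fractions, (-4*x**3 + 20*x**2 - 13*x + 39)/(x**4 - 9*x**3 + 21*x**2 - 9*x + 20) = 1/(x**2 + 1) - 3/(x - 4) - 1/(x - 5): now -4*log(x) + 4*log(x - 5) + log(x + 5) + ∫(-1/(x - 5)) dx + ∫(-3/(x - 4)) dx + ∫(1/(x**2 + 1)) dx.
Step 7. Evaluate the standard form [assuming x > 4]: now -4*log(x) + 4*log(x - 5) - 3*log(x - 4) + log(x + 5) + ∫(-1/(x - 5)) dx + ∫(1/(x**2 + 1)) dx.
Step 8. Evaluate the standard form [assuming x > 5]: now -4*log(x) + 3*log(x - 5) - 3*log(x - 4) + log(x + 5) + ∫(1/(x**2 + 1)) dx.
Step 9. Evaluate the standard form: now -4*log(x) + 3*log(x - 5) - 3*log(x - 4) + log(x + 5) + atan(x).
Answer: -4*log(x) + 3*log(x - 5) - 3*log(x - 4) + log(x + 5) + atan(x).


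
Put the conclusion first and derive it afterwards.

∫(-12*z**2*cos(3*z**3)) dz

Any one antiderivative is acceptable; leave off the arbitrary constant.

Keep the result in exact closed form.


The answer is -4*sin(3*z**3)/3.
Step 1. Substitute u = z**3, turning ∫(-12*z**2*cos(3*z**3)) dz into ∫(-4*cos(3*u)) du: now ∫(-4*cos(3*u)) du.
Step 2. Evaluate the standard form: now -4*sin(3*u)/3.
Step 3. Substitute back u = z**3: now -4*sin(3*z**3)/3.
Answer: -4*sin(3*z**3)/3.


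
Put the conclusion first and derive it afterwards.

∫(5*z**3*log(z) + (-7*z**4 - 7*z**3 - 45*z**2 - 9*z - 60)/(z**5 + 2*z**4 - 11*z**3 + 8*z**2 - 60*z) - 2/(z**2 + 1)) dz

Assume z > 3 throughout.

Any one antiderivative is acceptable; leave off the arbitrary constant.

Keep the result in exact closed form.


The answer is 5*z**4*log(z)/4 - 5*z**4/16 + log(z) - 4*log(z - 3) - 4*log(z + 5) - atan(z/2)/2 - 2*atan(z).
Step 1. Rewrite: now ∫(5*z**3*log(z)) dz + ∫((-7*z**4 - 7*z**3 - 45*z**2 - 9*z - 60)/(z**5 + 2*z**4 - 11*z**3 + 8*z**2 - 60*z)) dz + ∫(-2/(z**2 + 1)) dz.
Step 2. Decompose ∫((-7*z**4 - 7*z**3 - 45*z**2 - 9*z - 60)/(z**5 + 2*z**4 - 11*z**3 + 8*z**2 - 60*z)) dz by partial fractions, (-7*z**4 - 7*z**3 - 45*z**2 - 9*z - 60)/(z**5 + 2*z**4 - 11*z**3 + 8*z**2 - 60*z) = -1/(z**2 + 4) - 4/(z + 5) - 4/(z - 3) + 1/z: now ∫(1/z) dz + ∫(5*z**3*log(z)) dz + ∫(-4/(z - 3)) dz + ∫(-4/(z + 5)) dz + ∫(-2/(z**2 + 1)) dz + ∫(-1/(z**2 + 4)) dz.
Step 3. Evaluate the standard form [assuming z > 0]: now log(z) + ∫(5*z**3*log(z)) dz + ∫(-4/(z - 3)) dz + ∫(-4/(z + 5)) dz + ∫(-2/(z**2 + 1)) dz + ∫(-1/(z**2 + 4)) dz.
Step 4. Evaluate the standard form [assuming z > 3]: now log(z) - 4*log(z - 3) + ∫(5*z**3*log(z)) dz + ∫(-4/(z + 5)) dz + ∫(-2/(z**2 + 1)) dz + ∫(-1/(z**2 + 4)) dz.
Step 5. Evaluate the standard form [assuming z > -5]: now log(z) - 4*log(z - 3) - 4*log(z + 5) + ∫(5*z**3*log(z)) dz + ∫(-2/(z**2 + 1)) dz + ∫(-1/(z**2 + 4)) dz.
Step 6. Evaluate the standard form: now log(z) - 4*log(z - 3) - 4*log(z + 5) - atan(z/2)/2 + ∫(5*z**3*log(z)) dz + ∫(-2/(z**2 + 1)) dz.
Step 7. Evaluate the standard form: now log(z) - 4*log(z - 3) - 4*log(z + 5) - atan(z/2)/2 - 2*atan(z) + ∫(5*z**3*log(z)) dz.
Step 8. Integrate ∫(5*z**3*log(z)) dz by parts with u = log(z), dv = (5*z**3) dz, so v = 5*z**4/4 [assuming z > 0]: now 5*z**4*log(z)/4 + log(z) - 4*log(z - 3) - 4*log(z + 5) - atan(z/2)/2 - 2*atan(z) + ∫(-5*z**3/4) dz.
Step 9. Evaluate the standard form: now 5*z**4*log(z)/4 - 5*z**4/16 + log(z) - 4*log(z - 3) - 4*log(z + 5) - atan(z/2)/2 - 2*atan(z).
Answer: 5*z**4*log(z)/4 - 5*z**4/16 + log(z) - 4*log(z - 3) - 4*log(z + 5) - atan(z/2)/2 - 2*atan(z).


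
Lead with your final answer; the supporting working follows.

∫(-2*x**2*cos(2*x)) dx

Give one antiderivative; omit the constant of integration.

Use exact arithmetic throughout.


The answer is -x**2*sin(2*x) - x*cos(2*x) + sin(2*x)/2.
Step 1. Integrate ∫(-2*x**2*cos(2*x)) dx by parts with u = x**2, dv = (-2*cos(2*x)) dx, so v = -sin(2*x): now -x**2*sin(2*x) + ∫(2*x*sin(2*x)) dx.
Step 2. Integrate ∫(2*x*sin(2*x)) dx by parts with u = x, dv = (2*sin(2*x)) dx, so v = -cos(2*x): now -x**2*sin(2*x) - x*cos(2*x) + ∫(cos(2*x)) dx.
Step 3. Evaluate the standard form: now -x**2*sin(2*x) - x*cos(2*x) + sin(2*x)/2.
Answer: -x**2*sin(2*x) - x*cos(2*x) + sin(2*x)/2.


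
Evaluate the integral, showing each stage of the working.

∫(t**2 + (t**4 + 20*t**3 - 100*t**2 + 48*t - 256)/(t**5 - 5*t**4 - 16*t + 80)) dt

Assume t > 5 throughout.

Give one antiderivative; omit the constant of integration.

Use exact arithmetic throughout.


Step 1. Rewrite: now ∫(t**2) dt + ∫((t**4 + 20*t**3 - 100*t**2 + 48*t - 256)/(t**5 - 5*t**4 - 16*t + 80)) dt.
Step 2. Decompose ∫((t**4 + 20*t**3 - 100*t**2 + 48*t - 256)/(t**5 - 5*t**4 - 16*t + 80)) dt by partial fractions, (t**4 + 20*t**3 - 100*t**2 + 48*t - 256)/(t**5 - 5*t**4 - 16*t + 80) = 4/(t**2 + 4) - 4/(t + 2) + 4/(t - 2) + 1/(t - 5): now ∫(t**2) dt + ∫(1/(t - 5)) dt + ∫(4/(t - 2)) dt + ∫(-4/(t + 2)) dt + ∫(4/(t**2 + 4)) dt.
Step 3. Evaluate the standard form [assuming t > -2]: now -4*log(t + 2) + ∫(t**2) dt + ∫(1/(t - 5)) dt + ∫(4/(t - 2)) dt + ∫(4/(t**2 + 4)) dt.
Step 4. Evaluate the standard form [assuming t > 5]: now log(t - 5) - 4*log(t + 2) + ∫(t**2) dt + ∫(4/(t - 2)) dt + ∫(4/(t**2 + 4)) dt.
Step 5. Evaluate the standard form [assuming t > 2]: now log(t - 5) + 4*log(t - 2) - 4*log(t + 2) + ∫(t**2) dt + ∫(4/(t**2 + 4)) dt.
Step 6. Evaluate the standard form: now log(t - 5) + 4*log(t - 2) - 4*log(t + 2) + 2*atan(t/2) + ∫(t**2) dt.
Step 7. Evaluate the standard form: now t**3/3 + log(t - 5) + 4*log(t - 2) - 4*log(t + 2) + 2*atan(t/2).
Answer: t**3/3 + log(t - 5) + 4*log(t - 2) - 4*log(t + 2) + 2*atan(t/2).
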